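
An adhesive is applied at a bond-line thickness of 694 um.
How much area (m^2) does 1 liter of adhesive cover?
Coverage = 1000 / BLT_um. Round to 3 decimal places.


Coverage = 1000 / 694 = 1.441 m^2

1.441


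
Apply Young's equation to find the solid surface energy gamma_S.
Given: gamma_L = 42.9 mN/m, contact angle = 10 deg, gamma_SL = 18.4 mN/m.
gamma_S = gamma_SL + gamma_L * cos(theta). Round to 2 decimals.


theta_rad = 10 * pi/180 = 0.174533
gamma_S = 18.4 + 42.9 * cos(0.174533)
= 60.65 mN/m

60.65


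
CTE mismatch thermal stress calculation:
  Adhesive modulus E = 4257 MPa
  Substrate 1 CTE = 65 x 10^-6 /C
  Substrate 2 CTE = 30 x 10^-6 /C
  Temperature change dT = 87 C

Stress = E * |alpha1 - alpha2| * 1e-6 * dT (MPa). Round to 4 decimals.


delta_alpha = |65 - 30| = 35 x 10^-6/C
Stress = 4257 * 35e-6 * 87
= 12.9626 MPa

12.9626


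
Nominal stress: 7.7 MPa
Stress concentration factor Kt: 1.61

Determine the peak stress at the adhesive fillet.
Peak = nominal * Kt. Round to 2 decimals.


Peak stress = 7.7 * 1.61
= 12.40 MPa

12.40


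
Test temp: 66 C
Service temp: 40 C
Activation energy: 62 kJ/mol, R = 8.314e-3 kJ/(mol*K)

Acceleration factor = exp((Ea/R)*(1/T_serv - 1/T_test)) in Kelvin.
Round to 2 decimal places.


AF = exp((62/0.008314)*(1/313.15 - 1/339.15))
= 6.21

6.21


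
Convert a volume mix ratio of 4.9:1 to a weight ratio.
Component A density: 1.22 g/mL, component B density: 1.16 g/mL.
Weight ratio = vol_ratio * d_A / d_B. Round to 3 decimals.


= 4.9 * 1.22 / 1.16 = 5.153

5.153


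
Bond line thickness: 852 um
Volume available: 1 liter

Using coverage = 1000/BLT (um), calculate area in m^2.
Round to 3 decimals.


1 L = 1e6 mm^3, thickness = 852 um = 0.852 mm
Area = 1e6 / 0.852 mm^2 = (1e6 / 0.852) / 1e6 m^2 = 1000 / 852 m^2
= 1.174 m^2

1.174


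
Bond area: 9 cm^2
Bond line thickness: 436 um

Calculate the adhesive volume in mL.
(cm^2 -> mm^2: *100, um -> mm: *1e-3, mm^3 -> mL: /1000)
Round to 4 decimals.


V = 9*100 * 436*1e-3 / 1000
= 0.3924 mL

0.3924


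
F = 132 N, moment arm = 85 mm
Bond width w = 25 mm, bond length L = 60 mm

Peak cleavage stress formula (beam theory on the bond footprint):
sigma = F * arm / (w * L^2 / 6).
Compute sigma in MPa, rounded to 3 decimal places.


sigma = (132 * 85) / (25 * 3600 / 6)
= 11220 * 6 / 90000
= 67320 / 90000
= 0.748 MPa

0.748


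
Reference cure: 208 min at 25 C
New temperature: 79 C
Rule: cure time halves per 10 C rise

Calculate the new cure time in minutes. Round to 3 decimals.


factor = 2^((79-25)/10) = 42.2243
t_new = 208 / 42.2243 = 4.926 min

4.926


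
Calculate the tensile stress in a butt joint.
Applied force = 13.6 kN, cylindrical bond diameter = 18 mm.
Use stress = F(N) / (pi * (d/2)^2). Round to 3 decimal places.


A = pi * 9.0^2 = 254.4690 mm^2
sigma = 13600.0 / 254.4690 = 53.445 MPa

53.445


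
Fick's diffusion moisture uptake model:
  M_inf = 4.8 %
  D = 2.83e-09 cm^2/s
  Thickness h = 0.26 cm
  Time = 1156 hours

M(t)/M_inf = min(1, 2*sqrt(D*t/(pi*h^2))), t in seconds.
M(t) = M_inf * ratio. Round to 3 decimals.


t_sec = 1156 * 3600 = 4161600
ratio = 2*sqrt(2.83e-09*4161600/(pi*0.26^2))
= min(1, 0.470983)
= 0.470983
M(t) = 4.8 * 0.470983 = 2.261 %

2.261


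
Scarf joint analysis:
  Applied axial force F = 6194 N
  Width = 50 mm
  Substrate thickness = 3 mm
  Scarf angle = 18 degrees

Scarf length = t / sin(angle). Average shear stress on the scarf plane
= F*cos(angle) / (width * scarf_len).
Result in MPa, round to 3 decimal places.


Scarf length = 3 / sin(18 deg) = 9.7082 mm
cos(18 deg) = 0.951057
Shear = 6194 * 0.951057 / (50 * 9.7082)
= 12.136 MPa

12.136


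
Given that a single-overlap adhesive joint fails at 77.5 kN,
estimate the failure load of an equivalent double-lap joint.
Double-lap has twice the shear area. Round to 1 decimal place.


Double-lap factor = 2
Expected load = 77.5 * 2 = 155.0 kN

155.0


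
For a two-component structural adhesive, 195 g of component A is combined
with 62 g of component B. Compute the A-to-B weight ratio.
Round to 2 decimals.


Weight ratio A:B = 195 / 62
= 3.15

3.15


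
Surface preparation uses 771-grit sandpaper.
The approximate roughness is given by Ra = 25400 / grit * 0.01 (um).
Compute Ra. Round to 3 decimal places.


Ra = 25400 / 771 * 0.01
= 254 / 771
= 0.329 um

0.329


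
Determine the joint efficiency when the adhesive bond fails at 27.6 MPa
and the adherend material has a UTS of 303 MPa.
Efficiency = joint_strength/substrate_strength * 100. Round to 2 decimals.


Joint efficiency = 27.6 / 303 * 100
= 9.11%

9.11


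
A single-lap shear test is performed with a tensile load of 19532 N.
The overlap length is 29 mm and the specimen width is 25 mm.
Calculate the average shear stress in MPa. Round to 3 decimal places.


Shear stress = F / (overlap * width)
= 19532 / (29 * 25)
= 19532 / 725
= 26.941 MPa

26.941


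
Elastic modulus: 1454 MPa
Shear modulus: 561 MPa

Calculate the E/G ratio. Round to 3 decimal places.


E / G = 1454 / 561 = 2.592

2.592


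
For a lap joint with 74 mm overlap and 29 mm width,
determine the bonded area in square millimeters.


Area = 74 * 29 = 2146 mm^2

2146


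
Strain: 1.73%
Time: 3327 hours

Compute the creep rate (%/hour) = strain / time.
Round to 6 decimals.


Creep rate = 1.73 / 3327
= 0.000520 %/h

0.000520


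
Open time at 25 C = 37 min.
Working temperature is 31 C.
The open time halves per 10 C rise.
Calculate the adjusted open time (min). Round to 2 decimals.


factor = 2^((31 - 25) / 10) = 1.5157
ot = 37 / 1.5157 = 24.41 min

24.41


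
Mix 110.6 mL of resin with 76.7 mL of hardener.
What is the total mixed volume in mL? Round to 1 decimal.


Total = 110.6 + 76.7 = 187.3 mL

187.3


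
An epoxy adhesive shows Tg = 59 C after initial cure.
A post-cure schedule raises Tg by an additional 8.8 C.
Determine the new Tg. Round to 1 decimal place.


New Tg = 59 + 8.8
= 67.8 C

67.8


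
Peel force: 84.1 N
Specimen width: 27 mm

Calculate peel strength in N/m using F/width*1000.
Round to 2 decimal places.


Peel strength = 84.1 / 27 * 1000 = 3114.81 N/m

3114.81


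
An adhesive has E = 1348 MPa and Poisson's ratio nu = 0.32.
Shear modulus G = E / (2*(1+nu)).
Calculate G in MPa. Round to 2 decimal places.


G = 1348 / (2*(1+0.32))
= 1348 / 2.64
= 510.61 MPa

510.61


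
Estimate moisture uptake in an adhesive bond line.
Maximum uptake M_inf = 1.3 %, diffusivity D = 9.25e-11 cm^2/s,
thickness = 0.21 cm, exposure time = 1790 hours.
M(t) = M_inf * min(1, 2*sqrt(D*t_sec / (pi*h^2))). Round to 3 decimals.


Convert time: 1790 h = 6444000 s
ratio = min(1, 2*sqrt(9.25e-11*6444000/(pi*0.21^2)))
= 0.131185
M(t) = 1.3 * 0.131185 = 0.171%

0.171


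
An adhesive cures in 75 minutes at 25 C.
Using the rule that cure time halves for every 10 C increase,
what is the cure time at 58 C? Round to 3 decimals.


Factor = 2^((58 - 25) / 10) = 9.8492
Cure time = 75 / 9.8492
= 7.615 minutes

7.615


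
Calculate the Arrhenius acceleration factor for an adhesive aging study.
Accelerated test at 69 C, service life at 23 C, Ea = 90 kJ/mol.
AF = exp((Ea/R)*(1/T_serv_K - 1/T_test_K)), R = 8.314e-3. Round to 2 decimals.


T_test = 342.15 K, T_serv = 296.15 K
Ea/R = 90 / 0.008314 = 10825.11
AF = exp(10825.11 * (1/296.15 - 1/342.15))
= 136.22

136.22


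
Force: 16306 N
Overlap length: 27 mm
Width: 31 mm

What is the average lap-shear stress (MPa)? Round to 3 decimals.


Average shear stress = F / (overlap * width)
= 16306 / (27 * 31)
= 19.481 MPa

19.481


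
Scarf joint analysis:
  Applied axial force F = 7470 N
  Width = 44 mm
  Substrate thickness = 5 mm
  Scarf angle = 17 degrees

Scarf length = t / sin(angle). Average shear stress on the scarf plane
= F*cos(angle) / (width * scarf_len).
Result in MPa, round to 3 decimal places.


Scarf length = 5 / sin(17 deg) = 17.1015 mm
cos(17 deg) = 0.956305
Shear = 7470 * 0.956305 / (44 * 17.1015)
= 9.494 MPa

9.494


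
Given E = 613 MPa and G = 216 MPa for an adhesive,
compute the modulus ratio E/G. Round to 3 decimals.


E/G ratio = 613 / 216 = 2.838

2.838


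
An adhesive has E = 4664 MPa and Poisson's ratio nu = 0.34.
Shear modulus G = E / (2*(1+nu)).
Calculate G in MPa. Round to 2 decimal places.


G = 4664 / (2*(1+0.34))
= 4664 / 2.68
= 1740.30 MPa

1740.30


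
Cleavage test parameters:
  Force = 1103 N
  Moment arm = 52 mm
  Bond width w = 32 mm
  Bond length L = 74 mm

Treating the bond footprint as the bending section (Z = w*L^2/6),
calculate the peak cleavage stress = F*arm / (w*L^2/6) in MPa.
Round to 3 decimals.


M = 1103 * 52 = 57356 N*mm
Z = 32 * 74^2 / 6 = 175232 / 6 mm^3
sigma = M / Z = 6 * 57356 / 175232 = 344136 / 175232
= 1.964 MPa

1.964


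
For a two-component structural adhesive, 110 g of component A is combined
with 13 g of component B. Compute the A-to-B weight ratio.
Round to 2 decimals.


Weight ratio A:B = 110 / 13
= 8.46

8.46


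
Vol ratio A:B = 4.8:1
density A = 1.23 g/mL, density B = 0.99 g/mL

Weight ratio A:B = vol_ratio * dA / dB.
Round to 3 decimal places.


Weight ratio = 4.8 * 1.23 / 0.99
= 5.964

5.964


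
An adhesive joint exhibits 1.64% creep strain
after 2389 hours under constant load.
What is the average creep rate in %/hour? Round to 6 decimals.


Creep rate = strain / time
= 1.64 / 2389
= 0.000686 %/h

0.000686


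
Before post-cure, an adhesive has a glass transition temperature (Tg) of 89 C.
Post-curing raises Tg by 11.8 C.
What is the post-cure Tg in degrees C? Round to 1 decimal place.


Tg_post = Tg_base + delta_Tg
= 89 + 11.8
= 100.8 C

100.8


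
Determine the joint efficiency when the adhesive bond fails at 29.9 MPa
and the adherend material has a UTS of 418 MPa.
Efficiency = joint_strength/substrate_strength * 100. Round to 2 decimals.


Joint efficiency = 29.9 / 418 * 100
= 7.15%

7.15


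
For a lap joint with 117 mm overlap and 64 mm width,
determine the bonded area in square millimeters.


Area = 117 * 64 = 7488 mm^2

7488


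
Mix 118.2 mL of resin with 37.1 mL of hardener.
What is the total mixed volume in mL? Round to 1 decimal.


Total = 118.2 + 37.1 = 155.3 mL

155.3


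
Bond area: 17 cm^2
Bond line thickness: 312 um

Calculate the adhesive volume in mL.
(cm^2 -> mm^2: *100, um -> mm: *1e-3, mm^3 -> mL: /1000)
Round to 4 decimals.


V = 17*100 * 312*1e-3 / 1000
= 0.5304 mL

0.5304


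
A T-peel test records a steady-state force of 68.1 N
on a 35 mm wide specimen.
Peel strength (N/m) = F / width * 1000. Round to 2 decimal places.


Peel strength = 68.1 / 35 * 1000
= 1945.71 N/m

1945.71


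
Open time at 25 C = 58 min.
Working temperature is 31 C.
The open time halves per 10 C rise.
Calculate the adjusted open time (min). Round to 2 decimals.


factor = 2^((31 - 25) / 10) = 1.5157
ot = 58 / 1.5157 = 38.27 min

38.27


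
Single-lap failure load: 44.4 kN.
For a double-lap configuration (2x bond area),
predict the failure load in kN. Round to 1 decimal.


Failure load = 44.4 * 2 = 88.8 kN

88.8


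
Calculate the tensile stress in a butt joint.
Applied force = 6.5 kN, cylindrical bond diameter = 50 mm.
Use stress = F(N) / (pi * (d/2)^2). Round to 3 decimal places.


A = pi * 25.0^2 = 1963.4954 mm^2
sigma = 6500.0 / 1963.4954 = 3.310 MPa

3.310


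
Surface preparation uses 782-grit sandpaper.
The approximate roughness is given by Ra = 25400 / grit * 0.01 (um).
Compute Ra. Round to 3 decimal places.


Ra = 25400 / 782 * 0.01
= 254 / 782
= 0.325 um

0.325


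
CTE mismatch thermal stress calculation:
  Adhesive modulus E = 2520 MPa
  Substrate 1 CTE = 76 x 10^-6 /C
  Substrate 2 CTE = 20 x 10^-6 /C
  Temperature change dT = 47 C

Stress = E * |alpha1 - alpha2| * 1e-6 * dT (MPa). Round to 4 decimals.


delta_alpha = |76 - 20| = 56 x 10^-6/C
Stress = 2520 * 56e-6 * 47
= 6.6326 MPa

6.6326


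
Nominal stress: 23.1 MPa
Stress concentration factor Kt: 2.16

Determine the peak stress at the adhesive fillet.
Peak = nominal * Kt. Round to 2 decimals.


Peak stress = 23.1 * 2.16
= 49.90 MPa

49.90


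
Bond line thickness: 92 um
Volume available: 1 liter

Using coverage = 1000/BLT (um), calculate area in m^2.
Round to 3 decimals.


1 L = 1e6 mm^3, thickness = 92 um = 0.092 mm
Area = 1e6 / 0.092 mm^2 = (1e6 / 0.092) / 1e6 m^2 = 1000 / 92 m^2
= 10.870 m^2

10.870


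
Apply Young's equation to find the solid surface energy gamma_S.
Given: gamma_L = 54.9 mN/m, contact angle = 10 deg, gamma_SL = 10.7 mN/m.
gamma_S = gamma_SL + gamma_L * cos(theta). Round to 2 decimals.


theta_rad = 10 * pi/180 = 0.174533
gamma_S = 10.7 + 54.9 * cos(0.174533)
= 64.77 mN/m

64.77


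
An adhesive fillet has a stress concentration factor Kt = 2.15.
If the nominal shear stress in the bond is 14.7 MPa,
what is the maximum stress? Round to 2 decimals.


Max stress = 14.7 * 2.15 = 31.61 MPa

31.61


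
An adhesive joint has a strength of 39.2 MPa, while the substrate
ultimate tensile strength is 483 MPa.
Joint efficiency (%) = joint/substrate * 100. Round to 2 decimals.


Efficiency = 39.2 / 483 * 100
= 8.12%

8.12


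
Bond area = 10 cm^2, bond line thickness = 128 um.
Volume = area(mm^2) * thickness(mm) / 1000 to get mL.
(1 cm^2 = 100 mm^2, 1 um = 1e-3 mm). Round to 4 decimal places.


area_mm2 = 10 * 100 = 1000
blt_mm = 128 * 1e-3 = 0.128
vol_mm3 = 1000 * 0.128 = 128.0
vol_mL = 128.0 / 1000 = 0.1280 mL

0.1280


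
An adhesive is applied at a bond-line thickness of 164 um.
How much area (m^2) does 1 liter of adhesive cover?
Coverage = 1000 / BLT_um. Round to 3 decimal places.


Coverage = 1000 / 164 = 6.098 m^2

6.098


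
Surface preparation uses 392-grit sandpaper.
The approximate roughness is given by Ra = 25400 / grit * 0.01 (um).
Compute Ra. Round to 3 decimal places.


Ra = 25400 / 392 * 0.01
= 254 / 392
= 0.648 um

0.648


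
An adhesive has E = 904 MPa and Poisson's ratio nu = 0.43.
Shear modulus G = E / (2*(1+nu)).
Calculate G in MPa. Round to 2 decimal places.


G = 904 / (2*(1+0.43))
= 904 / 2.86
= 316.08 MPa

316.08


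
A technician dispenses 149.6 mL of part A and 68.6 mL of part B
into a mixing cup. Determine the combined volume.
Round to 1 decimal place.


Combined volume = 149.6 + 68.6
= 218.2 mL

218.2


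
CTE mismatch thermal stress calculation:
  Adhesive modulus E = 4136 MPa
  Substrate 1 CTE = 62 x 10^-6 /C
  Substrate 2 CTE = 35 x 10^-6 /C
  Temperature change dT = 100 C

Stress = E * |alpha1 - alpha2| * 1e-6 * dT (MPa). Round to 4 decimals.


delta_alpha = |62 - 35| = 27 x 10^-6/C
Stress = 4136 * 27e-6 * 100
= 11.1672 MPa

11.1672


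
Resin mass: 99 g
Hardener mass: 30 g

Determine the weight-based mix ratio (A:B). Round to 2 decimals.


Ratio = 99 / 30 = 3.30

3.30


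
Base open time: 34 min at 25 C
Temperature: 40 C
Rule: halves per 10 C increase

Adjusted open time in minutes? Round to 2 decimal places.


Acceleration = 2^((40-25)/10) = 2.8284
Open time = 34 / 2.8284 = 12.02 min

12.02


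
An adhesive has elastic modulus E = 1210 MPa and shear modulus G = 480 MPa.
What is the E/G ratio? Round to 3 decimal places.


E/G = 1210 / 480 = 2.521

2.521


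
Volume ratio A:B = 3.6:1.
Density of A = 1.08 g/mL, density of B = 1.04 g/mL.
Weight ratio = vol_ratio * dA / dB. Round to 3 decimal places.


Wt ratio = 3.6 * 1.08 / 1.04
= 3.738

3.738


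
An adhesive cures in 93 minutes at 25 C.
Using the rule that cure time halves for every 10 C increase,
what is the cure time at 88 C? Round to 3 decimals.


Factor = 2^((88 - 25) / 10) = 78.7932
Cure time = 93 / 78.7932
= 1.180 minutes

1.180


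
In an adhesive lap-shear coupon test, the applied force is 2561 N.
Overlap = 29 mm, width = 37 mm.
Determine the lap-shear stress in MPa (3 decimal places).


stress = F / (overlap * width)
= 2561 / (29 * 37)
= 2.387 MPa

2.387


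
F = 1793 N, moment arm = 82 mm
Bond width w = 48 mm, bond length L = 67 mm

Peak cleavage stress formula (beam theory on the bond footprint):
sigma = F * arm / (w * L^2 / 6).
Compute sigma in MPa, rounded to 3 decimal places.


sigma = (1793 * 82) / (48 * 4489 / 6)
= 147026 * 6 / 215472
= 882156 / 215472
= 4.094 MPa

4.094


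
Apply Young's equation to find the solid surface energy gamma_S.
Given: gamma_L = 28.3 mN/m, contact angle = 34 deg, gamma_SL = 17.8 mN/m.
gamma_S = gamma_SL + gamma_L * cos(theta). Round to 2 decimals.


theta_rad = 34 * pi/180 = 0.593412
gamma_S = 17.8 + 28.3 * cos(0.593412)
= 41.26 mN/m

41.26


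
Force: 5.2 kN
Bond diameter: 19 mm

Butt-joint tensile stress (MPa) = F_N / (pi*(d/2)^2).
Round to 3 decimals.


F_N = 5.2 * 1000 = 5200.0 N
A = pi*(9.5)^2 = 283.5287 mm^2
stress = 5200.0 / 283.5287 = 18.340 MPa

18.340


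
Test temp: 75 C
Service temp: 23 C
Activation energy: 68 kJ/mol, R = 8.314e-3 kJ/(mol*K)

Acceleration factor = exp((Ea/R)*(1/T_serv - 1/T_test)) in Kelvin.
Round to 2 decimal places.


AF = exp((68/0.008314)*(1/296.15 - 1/348.15))
= 61.87

61.87


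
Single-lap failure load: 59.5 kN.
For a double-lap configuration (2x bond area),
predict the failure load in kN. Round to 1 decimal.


Failure load = 59.5 * 2 = 119.0 kN

119.0


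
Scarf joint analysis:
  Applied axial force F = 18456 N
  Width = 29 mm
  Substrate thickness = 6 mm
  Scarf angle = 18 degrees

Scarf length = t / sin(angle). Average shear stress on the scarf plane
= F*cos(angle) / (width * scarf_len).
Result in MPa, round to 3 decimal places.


Scarf length = 6 / sin(18 deg) = 19.4164 mm
cos(18 deg) = 0.951057
Shear = 18456 * 0.951057 / (29 * 19.4164)
= 31.173 MPa

31.173


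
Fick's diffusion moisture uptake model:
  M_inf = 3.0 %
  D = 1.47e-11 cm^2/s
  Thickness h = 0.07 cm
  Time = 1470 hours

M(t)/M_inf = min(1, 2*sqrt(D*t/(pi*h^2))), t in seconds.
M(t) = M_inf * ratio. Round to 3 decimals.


t_sec = 1470 * 3600 = 5292000
ratio = 2*sqrt(1.47e-11*5292000/(pi*0.07^2))
= min(1, 0.142176)
= 0.142176
M(t) = 3.0 * 0.142176 = 0.427 %

0.427


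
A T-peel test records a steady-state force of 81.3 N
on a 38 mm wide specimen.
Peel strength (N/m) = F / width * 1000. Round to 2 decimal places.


Peel strength = 81.3 / 38 * 1000
= 2139.47 N/m

2139.47


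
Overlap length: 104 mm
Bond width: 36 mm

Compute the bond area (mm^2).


Bond area = 104 * 36 = 3744 mm^2

3744


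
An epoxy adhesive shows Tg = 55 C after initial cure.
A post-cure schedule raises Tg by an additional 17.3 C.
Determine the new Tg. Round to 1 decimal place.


New Tg = 55 + 17.3
= 72.3 C

72.3


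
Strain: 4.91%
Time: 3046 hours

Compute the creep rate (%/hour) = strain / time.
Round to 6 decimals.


Creep rate = 4.91 / 3046
= 0.001612 %/h

0.001612


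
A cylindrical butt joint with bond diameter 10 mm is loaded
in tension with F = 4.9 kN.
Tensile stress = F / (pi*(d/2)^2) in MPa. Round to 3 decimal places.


Area = pi * (10/2)^2 = 78.5398 mm^2
Stress = 4.9*1000 / 78.5398
= 62.389 MPa

62.389


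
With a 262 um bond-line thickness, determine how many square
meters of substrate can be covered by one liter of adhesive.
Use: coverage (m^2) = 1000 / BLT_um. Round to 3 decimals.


Coverage = 1000 / 262 = 3.817 m^2

3.817


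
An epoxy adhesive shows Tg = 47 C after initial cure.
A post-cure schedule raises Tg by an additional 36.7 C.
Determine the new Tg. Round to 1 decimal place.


New Tg = 47 + 36.7
= 83.7 C

83.7


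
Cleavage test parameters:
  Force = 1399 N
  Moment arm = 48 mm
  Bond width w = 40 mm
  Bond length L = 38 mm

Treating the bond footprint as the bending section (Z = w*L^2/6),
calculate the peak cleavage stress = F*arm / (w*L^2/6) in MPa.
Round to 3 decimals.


M = 1399 * 48 = 67152 N*mm
Z = 40 * 38^2 / 6 = 57760 / 6 mm^3
sigma = M / Z = 6 * 67152 / 57760 = 402912 / 57760
= 6.976 MPa

6.976


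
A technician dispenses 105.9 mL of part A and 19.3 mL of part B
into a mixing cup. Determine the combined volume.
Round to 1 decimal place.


Combined volume = 105.9 + 19.3
= 125.2 mL

125.2


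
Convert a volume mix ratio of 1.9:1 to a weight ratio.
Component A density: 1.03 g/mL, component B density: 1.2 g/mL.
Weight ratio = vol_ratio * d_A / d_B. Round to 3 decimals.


= 1.9 * 1.03 / 1.2 = 1.631

1.631


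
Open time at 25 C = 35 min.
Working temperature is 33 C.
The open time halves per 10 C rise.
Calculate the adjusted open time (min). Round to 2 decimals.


factor = 2^((33 - 25) / 10) = 1.7411
ot = 35 / 1.7411 = 20.10 min

20.10


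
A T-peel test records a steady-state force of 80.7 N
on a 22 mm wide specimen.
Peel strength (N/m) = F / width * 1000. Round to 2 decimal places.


Peel strength = 80.7 / 22 * 1000
= 3668.18 N/m

3668.18


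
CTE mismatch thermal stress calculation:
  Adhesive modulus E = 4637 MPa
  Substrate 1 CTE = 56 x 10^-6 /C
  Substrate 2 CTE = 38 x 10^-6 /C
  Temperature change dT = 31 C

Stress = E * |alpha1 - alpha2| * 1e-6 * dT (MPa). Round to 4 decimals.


delta_alpha = |56 - 38| = 18 x 10^-6/C
Stress = 4637 * 18e-6 * 31
= 2.5874 MPa

2.5874


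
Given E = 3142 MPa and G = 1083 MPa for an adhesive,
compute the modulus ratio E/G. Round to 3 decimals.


E/G ratio = 3142 / 1083 = 2.901

2.901


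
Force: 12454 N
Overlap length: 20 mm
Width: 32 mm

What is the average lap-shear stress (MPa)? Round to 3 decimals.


Average shear stress = F / (overlap * width)
= 12454 / (20 * 32)
= 19.459 MPa

19.459


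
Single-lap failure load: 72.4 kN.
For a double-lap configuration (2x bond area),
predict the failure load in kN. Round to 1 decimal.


Failure load = 72.4 * 2 = 144.8 kN

144.8


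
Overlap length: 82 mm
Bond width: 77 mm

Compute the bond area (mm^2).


Bond area = 82 * 77 = 6314 mm^2

6314


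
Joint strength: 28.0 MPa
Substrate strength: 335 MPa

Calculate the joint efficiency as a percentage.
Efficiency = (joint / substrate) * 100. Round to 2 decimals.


Efficiency = (28.0 / 335) * 100 = 8.36%

8.36


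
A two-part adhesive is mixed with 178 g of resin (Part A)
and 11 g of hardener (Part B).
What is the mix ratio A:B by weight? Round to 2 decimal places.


Mix ratio = mass_A / mass_B
= 178 / 11
= 16.18

16.18


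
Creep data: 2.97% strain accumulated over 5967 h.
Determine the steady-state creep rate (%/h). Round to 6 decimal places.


Rate = 2.97 / 5967 = 0.000498 %/h

0.000498


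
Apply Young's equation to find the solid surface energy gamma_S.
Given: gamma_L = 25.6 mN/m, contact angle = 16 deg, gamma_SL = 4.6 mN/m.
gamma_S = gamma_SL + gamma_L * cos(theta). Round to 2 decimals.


theta_rad = 16 * pi/180 = 0.279253
gamma_S = 4.6 + 25.6 * cos(0.279253)
= 29.21 mN/m

29.21


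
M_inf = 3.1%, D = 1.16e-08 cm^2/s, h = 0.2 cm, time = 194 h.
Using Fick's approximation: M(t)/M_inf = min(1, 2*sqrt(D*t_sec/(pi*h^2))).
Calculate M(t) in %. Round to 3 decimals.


t = 698400 s
ratio = min(1, 2*sqrt(1.16e-08*698400/(pi*0.0400)))
= 0.507816
M(t) = 3.1 * 0.507816 = 1.574%

1.574


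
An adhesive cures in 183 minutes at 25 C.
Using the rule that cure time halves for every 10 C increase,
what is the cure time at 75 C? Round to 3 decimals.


Factor = 2^((75 - 25) / 10) = 32.0000
Cure time = 183 / 32.0000
= 5.719 minutes

5.719


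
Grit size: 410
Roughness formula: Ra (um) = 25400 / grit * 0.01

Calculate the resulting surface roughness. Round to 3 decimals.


Ra = 25400 / 410 * 0.01
= 0.620 um

0.620


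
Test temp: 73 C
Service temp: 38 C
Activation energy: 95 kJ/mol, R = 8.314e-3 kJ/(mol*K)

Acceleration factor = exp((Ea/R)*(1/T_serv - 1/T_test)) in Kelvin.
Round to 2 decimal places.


AF = exp((95/0.008314)*(1/311.15 - 1/346.15))
= 40.98

40.98


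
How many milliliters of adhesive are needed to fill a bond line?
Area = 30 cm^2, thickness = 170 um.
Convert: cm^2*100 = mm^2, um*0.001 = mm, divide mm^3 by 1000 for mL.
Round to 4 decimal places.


= (30 * 100) * (170 * 0.001) / 1000
= 0.5100 mL

0.5100


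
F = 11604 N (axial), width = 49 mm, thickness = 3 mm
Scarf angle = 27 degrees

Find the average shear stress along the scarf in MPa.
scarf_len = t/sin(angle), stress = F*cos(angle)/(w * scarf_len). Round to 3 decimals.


scarf_len = 3/sin(27 deg) = 6.6081
cos(27 deg) = 0.891007
stress = 11604*0.891007/(49*6.6081) = 31.931 MPa

31.931


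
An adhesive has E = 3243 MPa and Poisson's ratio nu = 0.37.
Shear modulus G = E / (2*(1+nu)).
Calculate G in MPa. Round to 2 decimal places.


G = 3243 / (2*(1+0.37))
= 3243 / 2.74
= 1183.58 MPa

1183.58


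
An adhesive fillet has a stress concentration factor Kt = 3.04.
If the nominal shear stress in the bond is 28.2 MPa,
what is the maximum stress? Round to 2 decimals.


Max stress = 28.2 * 3.04 = 85.73 MPa

85.73


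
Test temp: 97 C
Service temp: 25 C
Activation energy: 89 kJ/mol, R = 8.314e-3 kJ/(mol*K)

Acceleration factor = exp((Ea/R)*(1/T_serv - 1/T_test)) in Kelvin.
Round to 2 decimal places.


AF = exp((89/0.008314)*(1/298.15 - 1/370.15))
= 1079.15

1079.15


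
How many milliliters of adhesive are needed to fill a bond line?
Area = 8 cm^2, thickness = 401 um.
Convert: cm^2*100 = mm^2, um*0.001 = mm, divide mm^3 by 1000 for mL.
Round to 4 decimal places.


= (8 * 100) * (401 * 0.001) / 1000
= 0.3208 mL

0.3208


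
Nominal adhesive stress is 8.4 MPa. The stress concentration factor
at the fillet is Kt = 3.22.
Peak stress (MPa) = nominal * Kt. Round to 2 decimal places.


Peak = 8.4 * 3.22 = 27.05 MPa

27.05


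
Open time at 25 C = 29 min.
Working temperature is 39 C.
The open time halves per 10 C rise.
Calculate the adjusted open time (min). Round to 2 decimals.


factor = 2^((39 - 25) / 10) = 2.6390
ot = 29 / 2.6390 = 10.99 min

10.99


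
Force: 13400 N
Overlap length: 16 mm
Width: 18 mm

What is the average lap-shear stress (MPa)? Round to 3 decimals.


Average shear stress = F / (overlap * width)
= 13400 / (16 * 18)
= 46.528 MPa

46.528


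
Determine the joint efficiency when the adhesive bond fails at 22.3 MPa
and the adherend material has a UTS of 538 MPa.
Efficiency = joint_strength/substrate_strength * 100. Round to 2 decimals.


Joint efficiency = 22.3 / 538 * 100
= 4.14%

4.14


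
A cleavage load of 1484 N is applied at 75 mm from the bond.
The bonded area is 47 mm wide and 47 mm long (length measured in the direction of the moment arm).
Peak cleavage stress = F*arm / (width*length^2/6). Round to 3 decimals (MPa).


Moment = 1484 * 75 = 111300 N*mm
Section modulus = 47 * 2209 / 6 = 103823 / 6 mm^3
Stress = 111300 / (103823 / 6) = 667800 / 103823
= 6.432 MPa

6.432


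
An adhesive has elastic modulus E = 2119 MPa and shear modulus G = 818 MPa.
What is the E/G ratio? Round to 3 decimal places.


E/G = 2119 / 818 = 2.590

2.590


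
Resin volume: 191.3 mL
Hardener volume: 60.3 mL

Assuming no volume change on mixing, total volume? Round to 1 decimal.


V_total = 191.3 + 60.3 = 251.6 mL

251.6


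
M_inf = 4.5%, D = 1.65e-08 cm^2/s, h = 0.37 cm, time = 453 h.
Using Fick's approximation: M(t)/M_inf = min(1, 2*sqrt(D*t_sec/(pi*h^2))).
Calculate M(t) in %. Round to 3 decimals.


t = 1630800 s
ratio = min(1, 2*sqrt(1.65e-08*1630800/(pi*0.1369)))
= 0.500260
M(t) = 4.5 * 0.500260 = 2.251%

2.251


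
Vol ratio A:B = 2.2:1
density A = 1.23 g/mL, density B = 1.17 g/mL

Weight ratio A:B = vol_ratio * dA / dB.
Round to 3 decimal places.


Weight ratio = 2.2 * 1.23 / 1.17
= 2.313

2.313


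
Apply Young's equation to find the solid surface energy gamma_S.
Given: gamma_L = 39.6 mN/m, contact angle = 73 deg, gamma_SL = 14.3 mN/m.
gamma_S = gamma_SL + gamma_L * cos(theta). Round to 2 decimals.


theta_rad = 73 * pi/180 = 1.274090
gamma_S = 14.3 + 39.6 * cos(1.274090)
= 25.88 mN/m

25.88


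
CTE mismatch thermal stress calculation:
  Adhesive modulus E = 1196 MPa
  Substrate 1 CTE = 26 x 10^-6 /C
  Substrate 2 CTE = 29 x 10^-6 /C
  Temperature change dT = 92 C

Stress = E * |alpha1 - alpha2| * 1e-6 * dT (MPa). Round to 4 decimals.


delta_alpha = |26 - 29| = 3 x 10^-6/C
Stress = 1196 * 3e-6 * 92
= 0.3301 MPa

0.3301


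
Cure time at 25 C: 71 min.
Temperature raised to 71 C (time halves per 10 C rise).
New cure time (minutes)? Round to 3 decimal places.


Acceleration factor = 2^(46/10) = 24.2515
New time = 71 / 24.2515 = 2.928 min

2.928


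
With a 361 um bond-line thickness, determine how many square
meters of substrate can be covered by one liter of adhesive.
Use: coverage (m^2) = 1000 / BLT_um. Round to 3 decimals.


Coverage = 1000 / 361 = 2.770 m^2

2.770


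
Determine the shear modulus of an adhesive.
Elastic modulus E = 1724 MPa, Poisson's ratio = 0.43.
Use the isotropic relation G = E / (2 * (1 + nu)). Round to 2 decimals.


G = 1724 / (2*(1+0.43)) = 1724 / 2.86
= 602.80 MPa

602.80


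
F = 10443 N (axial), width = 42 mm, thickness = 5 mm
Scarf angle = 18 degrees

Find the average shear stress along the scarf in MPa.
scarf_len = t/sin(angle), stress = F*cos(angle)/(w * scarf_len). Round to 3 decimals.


scarf_len = 5/sin(18 deg) = 16.1803
cos(18 deg) = 0.951057
stress = 10443*0.951057/(42*16.1803) = 14.615 MPa

14.615


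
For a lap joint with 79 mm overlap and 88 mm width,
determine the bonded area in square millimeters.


Area = 79 * 88 = 6952 mm^2

6952


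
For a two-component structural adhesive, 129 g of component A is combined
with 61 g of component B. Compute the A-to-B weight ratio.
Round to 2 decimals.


Weight ratio A:B = 129 / 61
= 2.11

2.11


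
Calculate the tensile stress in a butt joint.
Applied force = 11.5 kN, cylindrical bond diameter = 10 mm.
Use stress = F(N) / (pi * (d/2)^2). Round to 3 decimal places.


A = pi * 5.0^2 = 78.5398 mm^2
sigma = 11500.0 / 78.5398 = 146.423 MPa

146.423


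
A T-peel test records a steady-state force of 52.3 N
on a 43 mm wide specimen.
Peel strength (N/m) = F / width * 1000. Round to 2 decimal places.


Peel strength = 52.3 / 43 * 1000
= 1216.28 N/m

1216.28


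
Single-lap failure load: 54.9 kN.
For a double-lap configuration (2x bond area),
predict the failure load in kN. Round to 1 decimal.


Failure load = 54.9 * 2 = 109.8 kN

109.8


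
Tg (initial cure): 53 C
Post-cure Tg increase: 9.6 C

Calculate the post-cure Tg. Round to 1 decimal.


Post-cure Tg = 53 + 9.6 = 62.6 C

62.6


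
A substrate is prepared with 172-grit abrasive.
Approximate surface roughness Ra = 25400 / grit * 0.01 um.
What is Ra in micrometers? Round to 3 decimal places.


Ra = 25400 / 172 * 0.01 = 1.477 um

1.477


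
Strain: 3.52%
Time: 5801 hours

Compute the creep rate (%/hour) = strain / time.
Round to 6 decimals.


Creep rate = 3.52 / 5801
= 0.000607 %/h

0.000607


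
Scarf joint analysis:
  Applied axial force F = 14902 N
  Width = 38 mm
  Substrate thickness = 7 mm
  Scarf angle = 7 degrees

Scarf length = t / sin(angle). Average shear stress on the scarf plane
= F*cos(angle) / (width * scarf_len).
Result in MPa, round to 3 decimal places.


Scarf length = 7 / sin(7 deg) = 57.4386 mm
cos(7 deg) = 0.992546
Shear = 14902 * 0.992546 / (38 * 57.4386)
= 6.777 MPa

6.777


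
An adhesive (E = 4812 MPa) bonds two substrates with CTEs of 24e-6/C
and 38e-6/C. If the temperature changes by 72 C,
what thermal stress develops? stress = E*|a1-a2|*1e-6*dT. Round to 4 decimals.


Stress = 4812 * |24 - 38| * 1e-6 * 72
= 4.8505 MPa

4.8505


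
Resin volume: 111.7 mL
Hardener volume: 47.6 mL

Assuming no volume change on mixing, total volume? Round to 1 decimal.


V_total = 111.7 + 47.6 = 159.3 mL

159.3


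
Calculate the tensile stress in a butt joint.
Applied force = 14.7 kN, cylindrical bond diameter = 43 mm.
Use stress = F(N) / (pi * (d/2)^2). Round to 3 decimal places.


A = pi * 21.5^2 = 1452.2012 mm^2
sigma = 14700.0 / 1452.2012 = 10.123 MPa

10.123


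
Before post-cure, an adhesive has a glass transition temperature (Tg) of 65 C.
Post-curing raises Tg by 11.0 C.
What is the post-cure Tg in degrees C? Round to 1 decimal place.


Tg_post = Tg_base + delta_Tg
= 65 + 11.0
= 76.0 C

76.0


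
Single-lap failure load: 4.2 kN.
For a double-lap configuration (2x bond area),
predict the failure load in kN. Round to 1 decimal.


Failure load = 4.2 * 2 = 8.4 kN

8.4


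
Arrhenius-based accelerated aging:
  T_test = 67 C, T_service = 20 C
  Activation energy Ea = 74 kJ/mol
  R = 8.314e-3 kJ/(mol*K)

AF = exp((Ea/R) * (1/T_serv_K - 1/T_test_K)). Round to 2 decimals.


T_test_K = 340.15, T_serv_K = 293.15
AF = exp((74/8.314e-3) * (1/293.15 - 1/340.15))
= 66.37

66.37


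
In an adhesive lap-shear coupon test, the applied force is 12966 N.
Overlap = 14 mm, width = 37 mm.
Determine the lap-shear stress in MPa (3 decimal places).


stress = F / (overlap * width)
= 12966 / (14 * 37)
= 25.031 MPa

25.031


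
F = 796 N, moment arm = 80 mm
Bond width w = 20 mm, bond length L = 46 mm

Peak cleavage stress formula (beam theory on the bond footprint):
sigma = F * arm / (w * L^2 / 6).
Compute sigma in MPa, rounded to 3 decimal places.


sigma = (796 * 80) / (20 * 2116 / 6)
= 63680 * 6 / 42320
= 382080 / 42320
= 9.028 MPa

9.028


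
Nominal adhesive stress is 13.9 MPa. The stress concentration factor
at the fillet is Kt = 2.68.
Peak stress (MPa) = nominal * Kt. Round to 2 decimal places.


Peak = 13.9 * 2.68 = 37.25 MPa

37.25


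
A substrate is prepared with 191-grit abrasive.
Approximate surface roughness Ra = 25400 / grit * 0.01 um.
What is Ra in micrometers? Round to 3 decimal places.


Ra = 25400 / 191 * 0.01 = 1.330 um

1.330


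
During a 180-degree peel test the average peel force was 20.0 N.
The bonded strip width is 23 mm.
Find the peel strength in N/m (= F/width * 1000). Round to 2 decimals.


Peel strength = F/width * 1000
= 20.0 / 23 * 1000
= 869.57 N/m

869.57


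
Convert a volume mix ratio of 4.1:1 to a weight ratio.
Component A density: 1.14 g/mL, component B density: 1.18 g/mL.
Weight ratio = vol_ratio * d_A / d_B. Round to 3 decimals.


= 4.1 * 1.14 / 1.18 = 3.961

3.961


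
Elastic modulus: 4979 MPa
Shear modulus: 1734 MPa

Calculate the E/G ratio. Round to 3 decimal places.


E / G = 4979 / 1734 = 2.871

2.871


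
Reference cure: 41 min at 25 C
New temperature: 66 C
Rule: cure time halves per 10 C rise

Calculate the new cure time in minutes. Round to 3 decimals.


factor = 2^((66-25)/10) = 17.1484
t_new = 41 / 17.1484 = 2.391 min

2.391


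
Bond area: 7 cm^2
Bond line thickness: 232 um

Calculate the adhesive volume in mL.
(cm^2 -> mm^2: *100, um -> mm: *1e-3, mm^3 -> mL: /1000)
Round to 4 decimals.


V = 7*100 * 232*1e-3 / 1000
= 0.1624 mL

0.1624


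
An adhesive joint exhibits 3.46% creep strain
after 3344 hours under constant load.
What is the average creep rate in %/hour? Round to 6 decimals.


Creep rate = strain / time
= 3.46 / 3344
= 0.001035 %/h

0.001035


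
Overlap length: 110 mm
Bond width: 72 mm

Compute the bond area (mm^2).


Bond area = 110 * 72 = 7920 mm^2

7920


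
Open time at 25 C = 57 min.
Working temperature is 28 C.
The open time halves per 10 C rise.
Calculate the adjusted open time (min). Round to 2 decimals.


factor = 2^((28 - 25) / 10) = 1.2311
ot = 57 / 1.2311 = 46.30 min

46.30


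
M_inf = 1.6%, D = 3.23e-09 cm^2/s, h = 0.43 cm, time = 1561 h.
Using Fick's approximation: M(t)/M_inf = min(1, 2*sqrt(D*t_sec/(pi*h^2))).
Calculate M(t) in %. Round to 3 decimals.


t = 5619600 s
ratio = min(1, 2*sqrt(3.23e-09*5619600/(pi*0.1849)))
= 0.353542
M(t) = 1.6 * 0.353542 = 0.566%

0.566


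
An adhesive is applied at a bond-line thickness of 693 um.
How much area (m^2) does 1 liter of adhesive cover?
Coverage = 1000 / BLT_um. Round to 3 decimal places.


Coverage = 1000 / 693 = 1.443 m^2

1.443


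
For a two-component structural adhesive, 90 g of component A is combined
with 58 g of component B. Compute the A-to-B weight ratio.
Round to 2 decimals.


Weight ratio A:B = 90 / 58
= 1.55

1.55


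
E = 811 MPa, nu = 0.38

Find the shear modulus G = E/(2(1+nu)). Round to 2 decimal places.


G = 811 / (2 * 1.38)
= 293.84 MPa

293.84


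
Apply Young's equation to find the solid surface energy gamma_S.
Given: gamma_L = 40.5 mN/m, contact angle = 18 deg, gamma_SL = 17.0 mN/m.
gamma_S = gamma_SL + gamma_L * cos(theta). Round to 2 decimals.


theta_rad = 18 * pi/180 = 0.314159
gamma_S = 17.0 + 40.5 * cos(0.314159)
= 55.52 mN/m

55.52


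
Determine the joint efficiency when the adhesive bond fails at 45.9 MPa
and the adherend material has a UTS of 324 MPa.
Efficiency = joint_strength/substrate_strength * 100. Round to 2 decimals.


Joint efficiency = 45.9 / 324 * 100
= 14.17%

14.17


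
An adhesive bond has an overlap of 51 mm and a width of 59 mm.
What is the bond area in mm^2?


Bond area = overlap * width
= 51 * 59
= 3009 mm^2

3009


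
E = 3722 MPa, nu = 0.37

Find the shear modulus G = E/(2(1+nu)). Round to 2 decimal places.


G = 3722 / (2 * 1.37)
= 1358.39 MPa

1358.39


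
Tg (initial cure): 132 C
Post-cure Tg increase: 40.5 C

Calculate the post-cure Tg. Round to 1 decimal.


Post-cure Tg = 132 + 40.5 = 172.5 C

172.5


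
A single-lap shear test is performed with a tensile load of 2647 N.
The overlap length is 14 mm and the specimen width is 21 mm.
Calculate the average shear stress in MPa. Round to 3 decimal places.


Shear stress = F / (overlap * width)
= 2647 / (14 * 21)
= 2647 / 294
= 9.003 MPa

9.003


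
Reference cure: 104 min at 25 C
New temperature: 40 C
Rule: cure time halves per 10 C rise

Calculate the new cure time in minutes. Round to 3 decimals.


factor = 2^((40-25)/10) = 2.8284
t_new = 104 / 2.8284 = 36.770 min

36.770


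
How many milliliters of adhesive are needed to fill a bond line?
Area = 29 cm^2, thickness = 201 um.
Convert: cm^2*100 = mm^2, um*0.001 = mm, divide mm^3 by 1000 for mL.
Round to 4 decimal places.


= (29 * 100) * (201 * 0.001) / 1000
= 0.5829 mL

0.5829


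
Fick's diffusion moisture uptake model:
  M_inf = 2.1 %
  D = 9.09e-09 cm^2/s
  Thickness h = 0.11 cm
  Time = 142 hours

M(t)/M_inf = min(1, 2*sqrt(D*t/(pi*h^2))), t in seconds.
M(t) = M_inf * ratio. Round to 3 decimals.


t_sec = 142 * 3600 = 511200
ratio = 2*sqrt(9.09e-09*511200/(pi*0.11^2))
= min(1, 0.699262)
= 0.699262
M(t) = 2.1 * 0.699262 = 1.468 %

1.468


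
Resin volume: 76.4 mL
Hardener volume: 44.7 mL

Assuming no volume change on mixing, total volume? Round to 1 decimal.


V_total = 76.4 + 44.7 = 121.1 mL

121.1


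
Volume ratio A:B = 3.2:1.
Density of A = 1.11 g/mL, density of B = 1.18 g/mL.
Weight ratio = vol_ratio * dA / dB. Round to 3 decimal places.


Wt ratio = 3.2 * 1.11 / 1.18
= 3.010

3.010


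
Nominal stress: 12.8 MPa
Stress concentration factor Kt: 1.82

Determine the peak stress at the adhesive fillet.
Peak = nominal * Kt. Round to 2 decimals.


Peak stress = 12.8 * 1.82
= 23.30 MPa

23.30


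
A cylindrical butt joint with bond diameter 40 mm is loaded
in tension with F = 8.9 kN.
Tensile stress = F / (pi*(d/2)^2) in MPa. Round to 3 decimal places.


Area = pi * (40/2)^2 = 1256.6371 mm^2
Stress = 8.9*1000 / 1256.6371
= 7.082 MPa

7.082


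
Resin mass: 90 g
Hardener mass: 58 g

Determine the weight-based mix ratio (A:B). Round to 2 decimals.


Ratio = 90 / 58 = 1.55

1.55


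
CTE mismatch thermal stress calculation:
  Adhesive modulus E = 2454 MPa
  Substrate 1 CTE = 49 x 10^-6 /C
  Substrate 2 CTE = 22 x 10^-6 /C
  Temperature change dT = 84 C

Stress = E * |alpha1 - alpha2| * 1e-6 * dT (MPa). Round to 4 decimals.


delta_alpha = |49 - 22| = 27 x 10^-6/C
Stress = 2454 * 27e-6 * 84
= 5.5657 MPa

5.5657


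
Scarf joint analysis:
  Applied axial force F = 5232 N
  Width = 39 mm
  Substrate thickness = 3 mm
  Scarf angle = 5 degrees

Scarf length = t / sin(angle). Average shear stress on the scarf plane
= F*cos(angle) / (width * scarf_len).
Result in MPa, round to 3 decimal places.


Scarf length = 3 / sin(5 deg) = 34.4211 mm
cos(5 deg) = 0.996195
Shear = 5232 * 0.996195 / (39 * 34.4211)
= 3.883 MPa

3.883
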